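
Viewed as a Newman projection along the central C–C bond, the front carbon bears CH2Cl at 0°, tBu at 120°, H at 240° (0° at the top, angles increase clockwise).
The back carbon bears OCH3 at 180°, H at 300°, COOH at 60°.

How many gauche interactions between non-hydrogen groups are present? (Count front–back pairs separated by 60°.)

Non-H gauche pairs: CH2Cl(0°)/COOH(60°); tBu(120°)/OCH3(180°); tBu(120°)/COOH(60°) — 3 interactions.

3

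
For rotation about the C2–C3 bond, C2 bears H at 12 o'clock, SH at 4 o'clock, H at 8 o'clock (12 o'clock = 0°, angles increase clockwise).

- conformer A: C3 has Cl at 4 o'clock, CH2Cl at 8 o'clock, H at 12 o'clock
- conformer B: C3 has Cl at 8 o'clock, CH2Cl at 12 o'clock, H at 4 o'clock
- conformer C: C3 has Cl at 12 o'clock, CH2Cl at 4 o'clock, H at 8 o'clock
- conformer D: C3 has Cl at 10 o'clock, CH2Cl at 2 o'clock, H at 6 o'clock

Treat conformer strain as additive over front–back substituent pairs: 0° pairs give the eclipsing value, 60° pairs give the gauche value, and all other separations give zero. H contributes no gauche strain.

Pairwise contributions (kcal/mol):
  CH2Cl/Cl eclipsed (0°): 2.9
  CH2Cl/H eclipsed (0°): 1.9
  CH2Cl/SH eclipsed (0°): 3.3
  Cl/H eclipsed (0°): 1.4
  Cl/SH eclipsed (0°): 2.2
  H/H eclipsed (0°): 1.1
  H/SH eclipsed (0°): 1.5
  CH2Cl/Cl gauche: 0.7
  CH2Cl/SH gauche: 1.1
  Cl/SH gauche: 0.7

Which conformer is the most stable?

A is eclipsed. H at 0° is eclipsed with H at 0° (1.1); SH at 120° is eclipsed with Cl at 120° (2.2); H at 240° is eclipsed with CH2Cl at 240° (1.9). Total 5.2 kcal/mol.
B is eclipsed. H at 0° is eclipsed with CH2Cl at 0° (1.9); SH at 120° is eclipsed with H at 120° (1.5); H at 240° is eclipsed with Cl at 240° (1.4). Total 4.8 kcal/mol.
C is eclipsed. H at 0° is eclipsed with Cl at 0° (1.4); SH at 120° is eclipsed with CH2Cl at 120° (3.3); H at 240° is eclipsed with H at 240° (1.1). Total 5.8 kcal/mol.
D is staggered. SH at 120° is gauche with CH2Cl at 60° (1.1). Total 1.1 kcal/mol.
D has the lowest total (1.1 kcal/mol).

D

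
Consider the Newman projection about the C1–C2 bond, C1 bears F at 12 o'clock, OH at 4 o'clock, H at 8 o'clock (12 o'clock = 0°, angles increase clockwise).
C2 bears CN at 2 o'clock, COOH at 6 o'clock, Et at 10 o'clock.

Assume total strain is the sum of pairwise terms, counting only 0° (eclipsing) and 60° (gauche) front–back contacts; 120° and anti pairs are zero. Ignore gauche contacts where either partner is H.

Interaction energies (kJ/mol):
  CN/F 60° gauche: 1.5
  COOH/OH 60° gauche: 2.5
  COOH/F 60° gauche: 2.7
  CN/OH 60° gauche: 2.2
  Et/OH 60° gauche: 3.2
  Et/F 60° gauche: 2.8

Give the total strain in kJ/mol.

9.0 kJ/mol

This conformer (staggered): F–CN gauche, F–Et gauche, OH–CN gauche, OH–COOH gauche; 1.5 + 2.8 + 2.2 + 2.5 = 9.0 kJ/mol.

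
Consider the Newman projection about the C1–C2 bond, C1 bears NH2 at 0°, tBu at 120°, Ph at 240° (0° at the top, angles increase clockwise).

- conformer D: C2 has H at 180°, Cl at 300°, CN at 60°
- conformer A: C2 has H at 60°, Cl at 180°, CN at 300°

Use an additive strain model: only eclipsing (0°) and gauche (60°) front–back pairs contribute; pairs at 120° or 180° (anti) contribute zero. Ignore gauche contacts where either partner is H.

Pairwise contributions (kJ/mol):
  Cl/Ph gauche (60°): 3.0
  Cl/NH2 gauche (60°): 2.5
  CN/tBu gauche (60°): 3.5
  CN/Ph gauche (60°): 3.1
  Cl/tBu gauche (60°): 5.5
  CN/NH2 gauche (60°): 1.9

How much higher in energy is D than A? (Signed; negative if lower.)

-2.6 kJ/mol

D (staggered): NH2–Cl gauche, NH2–CN gauche, tBu–CN gauche, Ph–Cl gauche; 2.5 + 1.9 + 3.5 + 3.0 = 10.9 kJ/mol.
A (staggered): NH2–CN gauche, tBu–Cl gauche, Ph–Cl gauche, Ph–CN gauche; 1.9 + 5.5 + 3.0 + 3.1 = 13.5 kJ/mol.
E(D) − E(A) = 10.9 − 13.5 = -2.6 kJ/mol.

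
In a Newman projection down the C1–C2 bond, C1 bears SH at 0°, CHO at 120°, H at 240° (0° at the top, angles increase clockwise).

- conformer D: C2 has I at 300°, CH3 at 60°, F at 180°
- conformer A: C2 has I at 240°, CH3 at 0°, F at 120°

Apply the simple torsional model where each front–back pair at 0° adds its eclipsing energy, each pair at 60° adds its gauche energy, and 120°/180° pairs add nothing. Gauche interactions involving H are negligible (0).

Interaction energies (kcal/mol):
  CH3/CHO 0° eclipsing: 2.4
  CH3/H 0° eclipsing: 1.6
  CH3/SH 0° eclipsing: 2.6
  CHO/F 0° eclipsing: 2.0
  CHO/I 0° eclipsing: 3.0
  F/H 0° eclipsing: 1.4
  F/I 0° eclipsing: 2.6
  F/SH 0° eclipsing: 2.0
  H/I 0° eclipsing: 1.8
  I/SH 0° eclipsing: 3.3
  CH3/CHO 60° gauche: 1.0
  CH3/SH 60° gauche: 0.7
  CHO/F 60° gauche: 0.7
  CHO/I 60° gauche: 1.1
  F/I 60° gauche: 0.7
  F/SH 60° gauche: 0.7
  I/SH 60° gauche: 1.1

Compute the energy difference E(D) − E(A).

D (staggered): SH–I gauche, SH–CH3 gauche, CHO–CH3 gauche, CHO–F gauche; 1.1 + 0.7 + 1.0 + 0.7 = 3.5 kcal/mol.
A (eclipsed): SH–CH3 eclipsed, CHO–F eclipsed, H–I eclipsed; 2.6 + 2.0 + 1.8 = 6.4 kcal/mol.
E(D) − E(A) = 3.5 − 6.4 = -2.9 kcal/mol.

-2.9 kcal/mol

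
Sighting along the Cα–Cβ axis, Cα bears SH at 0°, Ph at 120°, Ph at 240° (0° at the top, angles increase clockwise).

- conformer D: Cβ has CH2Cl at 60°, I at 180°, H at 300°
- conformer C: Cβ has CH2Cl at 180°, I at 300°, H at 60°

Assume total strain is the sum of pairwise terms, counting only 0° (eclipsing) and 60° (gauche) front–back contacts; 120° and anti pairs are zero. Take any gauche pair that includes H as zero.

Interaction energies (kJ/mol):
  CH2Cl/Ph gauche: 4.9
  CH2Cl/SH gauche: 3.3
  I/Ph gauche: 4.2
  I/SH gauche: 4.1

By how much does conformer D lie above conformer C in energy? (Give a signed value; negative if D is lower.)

-1.5 kJ/mol

D (staggered): SH(0°)/CH2Cl(60°) gauche 3.3; Ph(120°)/CH2Cl(60°) gauche 4.9; Ph(120°)/I(180°) gauche 4.2; Ph(240°)/I(180°) gauche 4.2 → 16.6 kJ/mol.
C (staggered): SH(0°)/I(300°) gauche 4.1; Ph(120°)/CH2Cl(180°) gauche 4.9; Ph(240°)/CH2Cl(180°) gauche 4.9; Ph(240°)/I(300°) gauche 4.2 → 18.1 kJ/mol.
E(D) − E(C) = 16.6 − 18.1 = -1.5 kJ/mol.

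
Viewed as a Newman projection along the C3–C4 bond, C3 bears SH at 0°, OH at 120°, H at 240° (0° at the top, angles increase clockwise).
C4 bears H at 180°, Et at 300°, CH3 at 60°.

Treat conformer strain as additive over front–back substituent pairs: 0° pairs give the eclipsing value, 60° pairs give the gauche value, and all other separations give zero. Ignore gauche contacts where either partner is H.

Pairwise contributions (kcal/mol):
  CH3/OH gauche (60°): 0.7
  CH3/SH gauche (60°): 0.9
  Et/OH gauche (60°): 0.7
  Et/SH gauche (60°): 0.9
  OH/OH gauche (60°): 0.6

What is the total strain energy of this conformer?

This conformer is staggered. SH at 0° is gauche with Et at 300° (0.9); SH at 0° is gauche with CH3 at 60° (0.9); OH at 120° is gauche with CH3 at 60° (0.7). Total 2.5 kcal/mol.

2.5 kcal/mol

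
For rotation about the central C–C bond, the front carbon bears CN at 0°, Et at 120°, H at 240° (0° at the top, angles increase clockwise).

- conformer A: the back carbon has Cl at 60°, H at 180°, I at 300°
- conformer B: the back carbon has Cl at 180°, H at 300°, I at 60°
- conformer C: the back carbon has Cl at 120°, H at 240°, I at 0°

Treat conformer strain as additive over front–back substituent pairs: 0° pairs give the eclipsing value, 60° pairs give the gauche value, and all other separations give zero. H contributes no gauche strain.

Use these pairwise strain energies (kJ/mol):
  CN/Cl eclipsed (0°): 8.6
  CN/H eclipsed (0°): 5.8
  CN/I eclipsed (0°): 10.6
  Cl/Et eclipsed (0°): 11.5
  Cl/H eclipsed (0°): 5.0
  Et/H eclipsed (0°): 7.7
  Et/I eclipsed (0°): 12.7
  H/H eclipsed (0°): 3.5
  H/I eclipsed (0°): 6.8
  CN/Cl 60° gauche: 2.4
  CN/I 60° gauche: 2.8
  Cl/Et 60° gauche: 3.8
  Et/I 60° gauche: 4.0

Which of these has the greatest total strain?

A (staggered): CN–Cl gauche, CN–I gauche, Et–Cl gauche; 2.4 + 2.8 + 3.8 = 9.0 kJ/mol.
B (staggered): CN–I gauche, Et–Cl gauche, Et–I gauche; 2.8 + 3.8 + 4.0 = 10.6 kJ/mol.
C (eclipsed): CN–I eclipsed, Et–Cl eclipsed, H–H eclipsed; 10.6 + 11.5 + 3.5 = 25.6 kJ/mol.
C has the highest total (25.6 kJ/mol).

C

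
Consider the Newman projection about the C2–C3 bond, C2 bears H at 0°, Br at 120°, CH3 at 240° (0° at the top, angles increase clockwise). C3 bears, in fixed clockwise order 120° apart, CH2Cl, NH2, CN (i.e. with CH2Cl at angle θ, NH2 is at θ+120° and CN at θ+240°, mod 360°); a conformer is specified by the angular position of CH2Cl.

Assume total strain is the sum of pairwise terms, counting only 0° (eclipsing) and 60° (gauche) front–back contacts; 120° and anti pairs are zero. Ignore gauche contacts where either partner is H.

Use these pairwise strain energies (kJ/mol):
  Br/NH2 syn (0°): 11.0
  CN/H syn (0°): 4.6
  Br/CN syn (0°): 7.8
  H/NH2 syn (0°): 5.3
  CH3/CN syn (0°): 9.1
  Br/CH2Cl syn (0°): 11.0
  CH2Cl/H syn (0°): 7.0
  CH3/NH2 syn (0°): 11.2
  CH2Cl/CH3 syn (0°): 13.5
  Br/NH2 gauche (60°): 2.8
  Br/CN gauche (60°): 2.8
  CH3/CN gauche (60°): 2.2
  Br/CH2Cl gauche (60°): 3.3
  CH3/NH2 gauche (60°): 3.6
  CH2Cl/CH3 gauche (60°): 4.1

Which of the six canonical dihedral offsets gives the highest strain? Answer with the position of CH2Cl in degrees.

CH2Cl at 0° (eclipsed): H(0°)/CH2Cl(0°) eclipsed 7.0; Br(120°)/NH2(120°) eclipsed 11.0; CH3(240°)/CN(240°) eclipsed 9.1 → 27.1 kJ/mol.
CH2Cl at 60° (staggered): Br(120°)/CH2Cl(60°) gauche 3.3; Br(120°)/NH2(180°) gauche 2.8; CH3(240°)/NH2(180°) gauche 3.6; CH3(240°)/CN(300°) gauche 2.2 → 11.9 kJ/mol.
CH2Cl at 120° (eclipsed): H(0°)/CN(0°) eclipsed 4.6; Br(120°)/CH2Cl(120°) eclipsed 11.0; CH3(240°)/NH2(240°) eclipsed 11.2 → 26.8 kJ/mol.
CH2Cl at 180° (staggered): Br(120°)/CH2Cl(180°) gauche 3.3; Br(120°)/CN(60°) gauche 2.8; CH3(240°)/CH2Cl(180°) gauche 4.1; CH3(240°)/NH2(300°) gauche 3.6 → 13.8 kJ/mol.
CH2Cl at 240° (eclipsed): H(0°)/NH2(0°) eclipsed 5.3; Br(120°)/CN(120°) eclipsed 7.8; CH3(240°)/CH2Cl(240°) eclipsed 13.5 → 26.6 kJ/mol.
CH2Cl at 300° (staggered): Br(120°)/NH2(60°) gauche 2.8; Br(120°)/CN(180°) gauche 2.8; CH3(240°)/CH2Cl(300°) gauche 4.1; CH3(240°)/CN(180°) gauche 2.2 → 11.9 kJ/mol.
The maximum (27.1 kJ/mol) occurs with CH2Cl at 0°.

0°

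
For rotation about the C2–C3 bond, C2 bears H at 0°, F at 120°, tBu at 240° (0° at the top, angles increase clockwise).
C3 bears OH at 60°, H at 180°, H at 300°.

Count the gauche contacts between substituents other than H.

1

Non-H gauche pairs: F(120°)/OH(60°) — 1 interaction.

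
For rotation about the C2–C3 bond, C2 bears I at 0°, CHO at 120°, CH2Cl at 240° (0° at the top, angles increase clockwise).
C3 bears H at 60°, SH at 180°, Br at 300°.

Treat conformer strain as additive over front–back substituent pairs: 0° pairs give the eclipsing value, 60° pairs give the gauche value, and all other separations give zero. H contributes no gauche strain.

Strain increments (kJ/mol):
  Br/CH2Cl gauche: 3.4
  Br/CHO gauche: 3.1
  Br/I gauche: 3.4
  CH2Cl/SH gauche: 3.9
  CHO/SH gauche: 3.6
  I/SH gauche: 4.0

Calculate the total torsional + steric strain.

This conformer (staggered): I–Br gauche, CHO–SH gauche, CH2Cl–SH gauche, CH2Cl–Br gauche; 3.4 + 3.6 + 3.9 + 3.4 = 14.3 kJ/mol.

14.3 kJ/mol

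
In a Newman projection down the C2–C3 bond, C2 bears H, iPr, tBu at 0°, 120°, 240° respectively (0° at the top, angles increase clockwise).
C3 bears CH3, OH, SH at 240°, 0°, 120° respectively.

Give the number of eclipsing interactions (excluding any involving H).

Non-H eclipsing pairs: iPr(120°)/SH(120°); tBu(240°)/CH3(240°) — 2 interactions.

2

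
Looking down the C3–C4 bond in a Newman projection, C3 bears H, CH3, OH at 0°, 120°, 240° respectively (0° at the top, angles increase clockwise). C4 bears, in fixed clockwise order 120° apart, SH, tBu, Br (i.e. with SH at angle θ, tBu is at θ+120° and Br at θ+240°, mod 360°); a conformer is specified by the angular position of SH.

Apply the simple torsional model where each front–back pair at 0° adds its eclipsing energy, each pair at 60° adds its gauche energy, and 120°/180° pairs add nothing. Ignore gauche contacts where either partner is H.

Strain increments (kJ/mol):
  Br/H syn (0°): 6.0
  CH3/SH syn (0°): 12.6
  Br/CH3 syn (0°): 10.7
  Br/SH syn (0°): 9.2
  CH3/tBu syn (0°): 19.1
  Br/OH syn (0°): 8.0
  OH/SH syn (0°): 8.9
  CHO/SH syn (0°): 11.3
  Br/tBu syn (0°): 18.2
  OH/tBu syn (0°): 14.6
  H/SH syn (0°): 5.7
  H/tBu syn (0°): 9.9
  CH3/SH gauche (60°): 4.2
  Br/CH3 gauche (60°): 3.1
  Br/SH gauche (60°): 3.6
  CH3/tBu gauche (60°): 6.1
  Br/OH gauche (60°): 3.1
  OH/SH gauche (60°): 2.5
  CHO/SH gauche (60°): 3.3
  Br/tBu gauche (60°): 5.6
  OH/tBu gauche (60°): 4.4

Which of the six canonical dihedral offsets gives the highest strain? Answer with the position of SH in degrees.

120°

SH at 0° is eclipsed. H at 0° is eclipsed with SH at 0° (5.7); CH3 at 120° is eclipsed with tBu at 120° (19.1); OH at 240° is eclipsed with Br at 240° (8.0). Total 32.8 kJ/mol.
SH at 60° is staggered. CH3 at 120° is gauche with SH at 60° (4.2); CH3 at 120° is gauche with tBu at 180° (6.1); OH at 240° is gauche with tBu at 180° (4.4); OH at 240° is gauche with Br at 300° (3.1). Total 17.8 kJ/mol.
SH at 120° is eclipsed. H at 0° is eclipsed with Br at 0° (6.0); CH3 at 120° is eclipsed with SH at 120° (12.6); OH at 240° is eclipsed with tBu at 240° (14.6). Total 33.2 kJ/mol.
SH at 180° is staggered. CH3 at 120° is gauche with SH at 180° (4.2); CH3 at 120° is gauche with Br at 60° (3.1); OH at 240° is gauche with SH at 180° (2.5); OH at 240° is gauche with tBu at 300° (4.4). Total 14.2 kJ/mol.
SH at 240° is eclipsed. H at 0° is eclipsed with tBu at 0° (9.9); CH3 at 120° is eclipsed with Br at 120° (10.7); OH at 240° is eclipsed with SH at 240° (8.9). Total 29.5 kJ/mol.
SH at 300° is staggered. CH3 at 120° is gauche with tBu at 60° (6.1); CH3 at 120° is gauche with Br at 180° (3.1); OH at 240° is gauche with SH at 300° (2.5); OH at 240° is gauche with Br at 180° (3.1). Total 14.8 kJ/mol.
The maximum (33.2 kJ/mol) occurs with SH at 120°.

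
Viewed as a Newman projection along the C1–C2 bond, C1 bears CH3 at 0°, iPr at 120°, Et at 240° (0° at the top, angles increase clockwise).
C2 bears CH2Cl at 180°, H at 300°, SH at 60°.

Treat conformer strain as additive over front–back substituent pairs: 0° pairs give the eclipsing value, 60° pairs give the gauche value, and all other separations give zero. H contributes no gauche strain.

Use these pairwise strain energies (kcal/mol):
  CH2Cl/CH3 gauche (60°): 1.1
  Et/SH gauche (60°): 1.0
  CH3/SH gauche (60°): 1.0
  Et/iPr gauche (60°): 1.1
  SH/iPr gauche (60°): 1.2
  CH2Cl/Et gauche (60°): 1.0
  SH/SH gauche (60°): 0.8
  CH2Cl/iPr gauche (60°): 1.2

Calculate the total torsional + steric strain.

4.4 kcal/mol

This conformer is staggered. CH3 at 0° is gauche with SH at 60° (1.0); iPr at 120° is gauche with CH2Cl at 180° (1.2); iPr at 120° is gauche with SH at 60° (1.2); Et at 240° is gauche with CH2Cl at 180° (1.0). Total 4.4 kcal/mol.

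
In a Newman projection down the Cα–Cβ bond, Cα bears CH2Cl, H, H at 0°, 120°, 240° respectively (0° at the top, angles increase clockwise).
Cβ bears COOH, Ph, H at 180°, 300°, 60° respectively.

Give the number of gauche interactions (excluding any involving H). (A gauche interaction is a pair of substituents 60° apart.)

1

Non-H gauche pairs: CH2Cl(0°)/Ph(300°) — 1 interaction.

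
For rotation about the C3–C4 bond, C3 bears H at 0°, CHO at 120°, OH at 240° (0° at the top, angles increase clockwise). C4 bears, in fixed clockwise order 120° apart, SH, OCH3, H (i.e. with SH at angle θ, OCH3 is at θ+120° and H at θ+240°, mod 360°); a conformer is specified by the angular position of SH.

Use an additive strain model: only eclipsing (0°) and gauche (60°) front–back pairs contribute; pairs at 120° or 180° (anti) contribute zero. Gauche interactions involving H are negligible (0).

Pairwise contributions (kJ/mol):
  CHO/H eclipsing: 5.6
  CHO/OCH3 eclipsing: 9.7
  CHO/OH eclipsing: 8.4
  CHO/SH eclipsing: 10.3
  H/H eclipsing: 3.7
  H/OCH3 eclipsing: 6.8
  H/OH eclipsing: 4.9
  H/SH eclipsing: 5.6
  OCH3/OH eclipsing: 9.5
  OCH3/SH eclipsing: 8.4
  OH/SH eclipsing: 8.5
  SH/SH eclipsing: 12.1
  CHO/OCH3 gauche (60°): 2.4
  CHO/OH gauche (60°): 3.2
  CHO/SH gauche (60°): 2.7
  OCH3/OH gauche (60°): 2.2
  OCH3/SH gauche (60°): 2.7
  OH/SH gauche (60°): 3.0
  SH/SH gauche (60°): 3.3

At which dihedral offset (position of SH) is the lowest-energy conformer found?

SH at 0° is eclipsed. H at 0° is eclipsed with SH at 0° (5.6); CHO at 120° is eclipsed with OCH3 at 120° (9.7); OH at 240° is eclipsed with H at 240° (4.9). Total 20.2 kJ/mol.
SH at 60° is staggered. CHO at 120° is gauche with SH at 60° (2.7); CHO at 120° is gauche with OCH3 at 180° (2.4); OH at 240° is gauche with OCH3 at 180° (2.2). Total 7.3 kJ/mol.
SH at 120° is eclipsed. H at 0° is eclipsed with H at 0° (3.7); CHO at 120° is eclipsed with SH at 120° (10.3); OH at 240° is eclipsed with OCH3 at 240° (9.5). Total 23.5 kJ/mol.
SH at 180° is staggered. CHO at 120° is gauche with SH at 180° (2.7); OH at 240° is gauche with SH at 180° (3.0); OH at 240° is gauche with OCH3 at 300° (2.2). Total 7.9 kJ/mol.
SH at 240° is eclipsed. H at 0° is eclipsed with OCH3 at 0° (6.8); CHO at 120° is eclipsed with H at 120° (5.6); OH at 240° is eclipsed with SH at 240° (8.5). Total 20.9 kJ/mol.
SH at 300° is staggered. CHO at 120° is gauche with OCH3 at 60° (2.4); OH at 240° is gauche with SH at 300° (3.0). Total 5.4 kJ/mol.
The minimum (5.4 kJ/mol) occurs with SH at 300°.

300°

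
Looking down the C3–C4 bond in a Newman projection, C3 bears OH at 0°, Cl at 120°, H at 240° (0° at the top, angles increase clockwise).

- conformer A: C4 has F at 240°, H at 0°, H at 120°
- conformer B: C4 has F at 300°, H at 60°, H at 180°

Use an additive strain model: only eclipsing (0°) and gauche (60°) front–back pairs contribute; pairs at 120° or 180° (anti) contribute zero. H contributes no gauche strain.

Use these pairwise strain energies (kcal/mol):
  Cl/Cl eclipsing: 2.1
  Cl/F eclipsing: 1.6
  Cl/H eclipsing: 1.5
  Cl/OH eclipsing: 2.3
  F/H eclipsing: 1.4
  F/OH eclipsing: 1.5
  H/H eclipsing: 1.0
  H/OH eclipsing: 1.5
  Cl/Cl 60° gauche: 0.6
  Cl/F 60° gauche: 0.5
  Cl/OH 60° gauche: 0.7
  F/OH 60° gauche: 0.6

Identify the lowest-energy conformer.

B

A is eclipsed. OH at 0° is eclipsed with H at 0° (1.5); Cl at 120° is eclipsed with H at 120° (1.5); H at 240° is eclipsed with F at 240° (1.4). Total 4.4 kcal/mol.
B is staggered. OH at 0° is gauche with F at 300° (0.6). Total 0.6 kcal/mol.
B has the lowest total (0.6 kcal/mol).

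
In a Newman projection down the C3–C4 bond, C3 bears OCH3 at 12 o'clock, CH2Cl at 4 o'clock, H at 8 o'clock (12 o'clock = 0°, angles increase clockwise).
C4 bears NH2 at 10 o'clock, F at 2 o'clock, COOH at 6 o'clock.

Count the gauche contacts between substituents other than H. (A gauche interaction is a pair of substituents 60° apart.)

Non-H gauche pairs: OCH3(0°)/NH2(300°); OCH3(0°)/F(60°); CH2Cl(120°)/F(60°); CH2Cl(120°)/COOH(180°) — 4 interactions.

4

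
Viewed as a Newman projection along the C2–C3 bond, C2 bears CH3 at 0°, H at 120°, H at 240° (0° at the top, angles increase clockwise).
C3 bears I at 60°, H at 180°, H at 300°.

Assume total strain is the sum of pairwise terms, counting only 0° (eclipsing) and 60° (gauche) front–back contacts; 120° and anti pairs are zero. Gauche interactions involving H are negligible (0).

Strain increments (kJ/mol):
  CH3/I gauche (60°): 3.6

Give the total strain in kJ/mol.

This conformer (staggered): CH3–I gauche; 3.6 = 3.6 kJ/mol.

3.6 kJ/mol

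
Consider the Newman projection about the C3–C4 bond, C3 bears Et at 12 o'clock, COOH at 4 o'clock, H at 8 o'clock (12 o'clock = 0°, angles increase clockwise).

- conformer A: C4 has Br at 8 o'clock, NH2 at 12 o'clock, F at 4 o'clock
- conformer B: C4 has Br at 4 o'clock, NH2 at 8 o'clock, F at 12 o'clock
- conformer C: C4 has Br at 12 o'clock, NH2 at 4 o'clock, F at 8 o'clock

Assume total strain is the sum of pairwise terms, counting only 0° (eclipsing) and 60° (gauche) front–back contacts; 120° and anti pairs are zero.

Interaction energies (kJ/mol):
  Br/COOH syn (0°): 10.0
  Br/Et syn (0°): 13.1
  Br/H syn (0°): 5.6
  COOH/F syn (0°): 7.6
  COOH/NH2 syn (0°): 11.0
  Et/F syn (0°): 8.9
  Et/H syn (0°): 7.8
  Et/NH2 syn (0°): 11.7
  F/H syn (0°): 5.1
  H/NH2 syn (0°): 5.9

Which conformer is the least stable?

A (eclipsed): Et(0°)/NH2(0°) eclipsed 11.7; COOH(120°)/F(120°) eclipsed 7.6; H(240°)/Br(240°) eclipsed 5.6 → 24.9 kJ/mol.
B (eclipsed): Et(0°)/F(0°) eclipsed 8.9; COOH(120°)/Br(120°) eclipsed 10.0; H(240°)/NH2(240°) eclipsed 5.9 → 24.8 kJ/mol.
C (eclipsed): Et(0°)/Br(0°) eclipsed 13.1; COOH(120°)/NH2(120°) eclipsed 11.0; H(240°)/F(240°) eclipsed 5.1 → 29.2 kJ/mol.
C has the highest total (29.2 kJ/mol).

C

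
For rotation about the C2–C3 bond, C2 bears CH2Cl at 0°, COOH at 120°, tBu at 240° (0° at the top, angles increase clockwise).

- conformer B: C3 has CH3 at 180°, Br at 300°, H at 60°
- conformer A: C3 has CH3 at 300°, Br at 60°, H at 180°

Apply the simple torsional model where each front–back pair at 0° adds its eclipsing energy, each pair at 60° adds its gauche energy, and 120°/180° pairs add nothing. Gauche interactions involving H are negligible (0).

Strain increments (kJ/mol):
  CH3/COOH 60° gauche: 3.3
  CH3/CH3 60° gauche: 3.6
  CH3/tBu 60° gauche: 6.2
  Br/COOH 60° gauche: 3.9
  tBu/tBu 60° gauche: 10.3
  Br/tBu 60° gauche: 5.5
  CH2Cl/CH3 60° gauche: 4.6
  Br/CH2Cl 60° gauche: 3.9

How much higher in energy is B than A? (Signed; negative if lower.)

B is staggered. CH2Cl at 0° is gauche with Br at 300° (3.9); COOH at 120° is gauche with CH3 at 180° (3.3); tBu at 240° is gauche with CH3 at 180° (6.2); tBu at 240° is gauche with Br at 300° (5.5). Total 18.9 kJ/mol.
A is staggered. CH2Cl at 0° is gauche with CH3 at 300° (4.6); CH2Cl at 0° is gauche with Br at 60° (3.9); COOH at 120° is gauche with Br at 60° (3.9); tBu at 240° is gauche with CH3 at 300° (6.2). Total 18.6 kJ/mol.
E(B) − E(A) = 18.9 − 18.6 = +0.3 kJ/mol.

+0.3 kJ/mol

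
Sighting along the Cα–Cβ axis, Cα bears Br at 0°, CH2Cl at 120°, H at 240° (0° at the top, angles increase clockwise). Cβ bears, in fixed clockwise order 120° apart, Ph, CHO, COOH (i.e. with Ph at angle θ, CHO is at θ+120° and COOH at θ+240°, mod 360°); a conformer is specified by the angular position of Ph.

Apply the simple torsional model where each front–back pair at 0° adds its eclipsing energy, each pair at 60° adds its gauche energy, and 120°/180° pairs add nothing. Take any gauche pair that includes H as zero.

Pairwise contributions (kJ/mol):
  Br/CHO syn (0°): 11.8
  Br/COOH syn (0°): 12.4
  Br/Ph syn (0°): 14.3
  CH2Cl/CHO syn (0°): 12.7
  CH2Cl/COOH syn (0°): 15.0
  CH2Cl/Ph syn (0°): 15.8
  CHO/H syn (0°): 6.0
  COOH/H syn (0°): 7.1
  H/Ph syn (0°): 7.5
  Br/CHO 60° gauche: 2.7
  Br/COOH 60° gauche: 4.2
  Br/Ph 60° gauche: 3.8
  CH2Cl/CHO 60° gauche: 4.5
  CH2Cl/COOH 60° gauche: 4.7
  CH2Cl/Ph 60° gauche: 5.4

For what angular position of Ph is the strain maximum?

Ph at 0° (eclipsed): Br(0°)/Ph(0°) eclipsed 14.3; CH2Cl(120°)/CHO(120°) eclipsed 12.7; H(240°)/COOH(240°) eclipsed 7.1 → 34.1 kJ/mol.
Ph at 60° (staggered): Br(0°)/Ph(60°) gauche 3.8; Br(0°)/COOH(300°) gauche 4.2; CH2Cl(120°)/Ph(60°) gauche 5.4; CH2Cl(120°)/CHO(180°) gauche 4.5 → 17.9 kJ/mol.
Ph at 120° (eclipsed): Br(0°)/COOH(0°) eclipsed 12.4; CH2Cl(120°)/Ph(120°) eclipsed 15.8; H(240°)/CHO(240°) eclipsed 6.0 → 34.2 kJ/mol.
Ph at 180° (staggered): Br(0°)/CHO(300°) gauche 2.7; Br(0°)/COOH(60°) gauche 4.2; CH2Cl(120°)/Ph(180°) gauche 5.4; CH2Cl(120°)/COOH(60°) gauche 4.7 → 17.0 kJ/mol.
Ph at 240° (eclipsed): Br(0°)/CHO(0°) eclipsed 11.8; CH2Cl(120°)/COOH(120°) eclipsed 15.0; H(240°)/Ph(240°) eclipsed 7.5 → 34.3 kJ/mol.
Ph at 300° (staggered): Br(0°)/Ph(300°) gauche 3.8; Br(0°)/CHO(60°) gauche 2.7; CH2Cl(120°)/CHO(60°) gauche 4.5; CH2Cl(120°)/COOH(180°) gauche 4.7 → 15.7 kJ/mol.
The maximum (34.3 kJ/mol) occurs with Ph at 240°.

240°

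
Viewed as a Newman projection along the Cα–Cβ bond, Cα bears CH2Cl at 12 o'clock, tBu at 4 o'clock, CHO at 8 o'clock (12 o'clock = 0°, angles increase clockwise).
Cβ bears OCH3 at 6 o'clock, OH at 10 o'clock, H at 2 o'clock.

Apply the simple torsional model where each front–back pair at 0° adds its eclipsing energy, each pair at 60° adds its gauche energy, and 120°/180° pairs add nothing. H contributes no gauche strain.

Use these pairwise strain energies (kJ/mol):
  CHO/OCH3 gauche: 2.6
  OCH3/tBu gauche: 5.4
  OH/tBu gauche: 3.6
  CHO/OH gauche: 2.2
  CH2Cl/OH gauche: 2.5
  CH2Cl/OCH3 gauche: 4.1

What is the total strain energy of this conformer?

This conformer (staggered): CH2Cl(0°)/OH(300°) gauche 2.5; tBu(120°)/OCH3(180°) gauche 5.4; CHO(240°)/OCH3(180°) gauche 2.6; CHO(240°)/OH(300°) gauche 2.2 → 12.7 kJ/mol.

12.7 kJ/mol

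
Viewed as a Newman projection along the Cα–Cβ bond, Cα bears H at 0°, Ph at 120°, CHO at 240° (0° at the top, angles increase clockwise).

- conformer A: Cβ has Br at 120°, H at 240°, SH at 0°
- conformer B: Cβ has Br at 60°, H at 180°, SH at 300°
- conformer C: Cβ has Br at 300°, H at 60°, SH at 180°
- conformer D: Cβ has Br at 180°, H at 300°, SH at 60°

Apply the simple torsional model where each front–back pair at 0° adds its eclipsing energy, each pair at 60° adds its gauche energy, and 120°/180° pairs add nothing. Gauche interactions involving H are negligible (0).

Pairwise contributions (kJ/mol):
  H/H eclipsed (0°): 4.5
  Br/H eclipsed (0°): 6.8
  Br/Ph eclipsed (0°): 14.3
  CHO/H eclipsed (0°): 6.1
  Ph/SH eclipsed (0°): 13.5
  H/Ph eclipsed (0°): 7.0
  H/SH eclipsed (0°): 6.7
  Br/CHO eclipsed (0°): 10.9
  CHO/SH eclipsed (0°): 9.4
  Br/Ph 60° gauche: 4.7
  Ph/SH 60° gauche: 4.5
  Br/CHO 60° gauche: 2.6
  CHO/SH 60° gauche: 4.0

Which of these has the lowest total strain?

A (eclipsed): H(0°)/SH(0°) eclipsed 6.7; Ph(120°)/Br(120°) eclipsed 14.3; CHO(240°)/H(240°) eclipsed 6.1 → 27.1 kJ/mol.
B (staggered): Ph(120°)/Br(60°) gauche 4.7; CHO(240°)/SH(300°) gauche 4.0 → 8.7 kJ/mol.
C (staggered): Ph(120°)/SH(180°) gauche 4.5; CHO(240°)/Br(300°) gauche 2.6; CHO(240°)/SH(180°) gauche 4.0 → 11.1 kJ/mol.
D (staggered): Ph(120°)/Br(180°) gauche 4.7; Ph(120°)/SH(60°) gauche 4.5; CHO(240°)/Br(180°) gauche 2.6 → 11.8 kJ/mol.
B has the lowest total (8.7 kJ/mol).

B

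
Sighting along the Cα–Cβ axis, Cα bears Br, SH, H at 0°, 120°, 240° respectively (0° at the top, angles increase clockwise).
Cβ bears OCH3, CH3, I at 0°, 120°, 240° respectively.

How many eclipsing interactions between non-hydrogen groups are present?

2

Non-H eclipsing pairs: Br(0°)/OCH3(0°); SH(120°)/CH3(120°) — 2 interactions.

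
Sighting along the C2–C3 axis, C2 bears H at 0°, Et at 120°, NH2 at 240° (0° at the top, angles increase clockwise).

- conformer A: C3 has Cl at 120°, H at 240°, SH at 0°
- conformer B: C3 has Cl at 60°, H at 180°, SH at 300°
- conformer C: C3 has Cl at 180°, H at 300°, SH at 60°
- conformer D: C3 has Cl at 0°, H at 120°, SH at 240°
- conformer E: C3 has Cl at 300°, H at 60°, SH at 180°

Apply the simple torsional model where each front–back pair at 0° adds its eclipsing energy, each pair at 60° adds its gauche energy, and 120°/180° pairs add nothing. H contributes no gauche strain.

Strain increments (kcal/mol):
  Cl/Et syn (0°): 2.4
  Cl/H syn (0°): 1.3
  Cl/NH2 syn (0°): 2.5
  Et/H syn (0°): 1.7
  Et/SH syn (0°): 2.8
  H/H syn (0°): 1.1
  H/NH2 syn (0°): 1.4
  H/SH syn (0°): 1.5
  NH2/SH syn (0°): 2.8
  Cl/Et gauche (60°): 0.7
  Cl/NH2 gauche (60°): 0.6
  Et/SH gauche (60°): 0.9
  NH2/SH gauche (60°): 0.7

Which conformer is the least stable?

A (eclipsed): H(0°)/SH(0°) eclipsed 1.5; Et(120°)/Cl(120°) eclipsed 2.4; NH2(240°)/H(240°) eclipsed 1.4 → 5.3 kcal/mol.
B (staggered): Et(120°)/Cl(60°) gauche 0.7; NH2(240°)/SH(300°) gauche 0.7 → 1.4 kcal/mol.
C (staggered): Et(120°)/Cl(180°) gauche 0.7; Et(120°)/SH(60°) gauche 0.9; NH2(240°)/Cl(180°) gauche 0.6 → 2.2 kcal/mol.
D (eclipsed): H(0°)/Cl(0°) eclipsed 1.3; Et(120°)/H(120°) eclipsed 1.7; NH2(240°)/SH(240°) eclipsed 2.8 → 5.8 kcal/mol.
E (staggered): Et(120°)/SH(180°) gauche 0.9; NH2(240°)/Cl(300°) gauche 0.6; NH2(240°)/SH(180°) gauche 0.7 → 2.2 kcal/mol.
D has the highest total (5.8 kcal/mol).

D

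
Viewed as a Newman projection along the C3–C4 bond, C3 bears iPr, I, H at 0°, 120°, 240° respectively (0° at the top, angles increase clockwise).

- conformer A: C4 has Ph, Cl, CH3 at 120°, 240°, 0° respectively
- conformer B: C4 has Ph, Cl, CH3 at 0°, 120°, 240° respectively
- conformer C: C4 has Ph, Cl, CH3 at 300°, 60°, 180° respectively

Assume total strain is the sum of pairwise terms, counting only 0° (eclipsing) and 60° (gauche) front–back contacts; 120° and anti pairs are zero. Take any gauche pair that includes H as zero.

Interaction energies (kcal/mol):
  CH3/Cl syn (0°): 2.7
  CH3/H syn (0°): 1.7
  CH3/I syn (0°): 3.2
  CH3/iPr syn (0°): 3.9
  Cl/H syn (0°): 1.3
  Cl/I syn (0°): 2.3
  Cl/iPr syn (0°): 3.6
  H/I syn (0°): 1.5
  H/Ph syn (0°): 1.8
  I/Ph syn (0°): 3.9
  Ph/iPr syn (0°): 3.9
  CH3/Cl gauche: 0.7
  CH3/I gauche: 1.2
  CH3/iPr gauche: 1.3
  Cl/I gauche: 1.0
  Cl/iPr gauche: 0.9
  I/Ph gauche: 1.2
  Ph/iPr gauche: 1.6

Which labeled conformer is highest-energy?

A (eclipsed): iPr–CH3 eclipsed, I–Ph eclipsed, H–Cl eclipsed; 3.9 + 3.9 + 1.3 = 9.1 kcal/mol.
B (eclipsed): iPr–Ph eclipsed, I–Cl eclipsed, H–CH3 eclipsed; 3.9 + 2.3 + 1.7 = 7.9 kcal/mol.
C (staggered): iPr–Ph gauche, iPr–Cl gauche, I–Cl gauche, I–CH3 gauche; 1.6 + 0.9 + 1.0 + 1.2 = 4.7 kcal/mol.
A has the highest total (9.1 kcal/mol).

A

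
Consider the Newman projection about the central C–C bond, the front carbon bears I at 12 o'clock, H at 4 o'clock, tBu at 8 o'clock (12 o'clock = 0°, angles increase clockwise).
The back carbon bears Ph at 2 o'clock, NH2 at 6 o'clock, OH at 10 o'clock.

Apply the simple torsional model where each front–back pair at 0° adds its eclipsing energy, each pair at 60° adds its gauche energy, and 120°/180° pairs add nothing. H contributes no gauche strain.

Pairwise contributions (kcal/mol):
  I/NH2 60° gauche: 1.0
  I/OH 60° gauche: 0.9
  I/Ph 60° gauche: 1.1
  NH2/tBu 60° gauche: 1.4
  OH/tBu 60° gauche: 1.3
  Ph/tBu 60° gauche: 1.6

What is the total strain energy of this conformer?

4.7 kcal/mol

This conformer (staggered): I–Ph gauche, I–OH gauche, tBu–NH2 gauche, tBu–OH gauche; 1.1 + 0.9 + 1.4 + 1.3 = 4.7 kcal/mol.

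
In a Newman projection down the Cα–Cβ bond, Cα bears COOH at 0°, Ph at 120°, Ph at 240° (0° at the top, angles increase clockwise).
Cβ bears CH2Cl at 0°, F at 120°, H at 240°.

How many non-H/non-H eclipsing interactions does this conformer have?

2

Non-H eclipsing pairs: COOH(0°)/CH2Cl(0°); Ph(120°)/F(120°) — 2 interactions.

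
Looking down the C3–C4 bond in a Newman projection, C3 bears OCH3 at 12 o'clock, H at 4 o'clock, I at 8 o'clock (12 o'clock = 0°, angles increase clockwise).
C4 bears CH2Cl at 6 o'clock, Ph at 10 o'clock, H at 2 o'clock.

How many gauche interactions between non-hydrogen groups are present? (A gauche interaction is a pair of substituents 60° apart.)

3

Non-H gauche pairs: OCH3(0°)/Ph(300°); I(240°)/CH2Cl(180°); I(240°)/Ph(300°) — 3 interactions.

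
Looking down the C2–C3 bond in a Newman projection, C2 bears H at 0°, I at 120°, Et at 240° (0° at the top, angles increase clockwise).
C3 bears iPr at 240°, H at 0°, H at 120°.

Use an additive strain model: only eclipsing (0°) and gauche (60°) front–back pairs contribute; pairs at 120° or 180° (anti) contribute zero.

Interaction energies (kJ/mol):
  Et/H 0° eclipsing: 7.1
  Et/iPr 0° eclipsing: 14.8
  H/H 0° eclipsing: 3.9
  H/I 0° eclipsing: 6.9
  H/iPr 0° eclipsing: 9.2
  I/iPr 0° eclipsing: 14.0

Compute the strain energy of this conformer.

This conformer (eclipsed): H–H eclipsed, I–H eclipsed, Et–iPr eclipsed; 3.9 + 6.9 + 14.8 = 25.6 kJ/mol.

25.6 kJ/mol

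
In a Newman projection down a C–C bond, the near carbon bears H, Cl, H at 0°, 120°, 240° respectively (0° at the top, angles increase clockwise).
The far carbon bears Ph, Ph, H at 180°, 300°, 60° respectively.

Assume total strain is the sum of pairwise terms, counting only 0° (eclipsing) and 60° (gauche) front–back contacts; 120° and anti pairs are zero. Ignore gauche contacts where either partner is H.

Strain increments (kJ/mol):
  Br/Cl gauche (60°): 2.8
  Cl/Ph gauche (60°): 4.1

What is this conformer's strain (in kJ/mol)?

4.1 kJ/mol

This conformer (staggered): Cl–Ph gauche; 4.1 = 4.1 kJ/mol.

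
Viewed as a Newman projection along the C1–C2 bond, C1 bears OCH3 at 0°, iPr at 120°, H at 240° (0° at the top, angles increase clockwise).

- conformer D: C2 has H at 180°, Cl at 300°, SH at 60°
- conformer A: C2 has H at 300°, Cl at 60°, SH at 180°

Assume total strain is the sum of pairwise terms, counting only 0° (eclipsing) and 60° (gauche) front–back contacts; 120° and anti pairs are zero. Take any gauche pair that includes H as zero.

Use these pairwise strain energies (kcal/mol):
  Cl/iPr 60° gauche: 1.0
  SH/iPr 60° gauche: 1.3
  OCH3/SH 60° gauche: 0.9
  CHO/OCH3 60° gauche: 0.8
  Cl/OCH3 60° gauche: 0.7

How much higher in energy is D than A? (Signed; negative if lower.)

-0.1 kcal/mol

D (staggered): OCH3(0°)/Cl(300°) gauche 0.7; OCH3(0°)/SH(60°) gauche 0.9; iPr(120°)/SH(60°) gauche 1.3 → 2.9 kcal/mol.
A (staggered): OCH3(0°)/Cl(60°) gauche 0.7; iPr(120°)/Cl(60°) gauche 1.0; iPr(120°)/SH(180°) gauche 1.3 → 3.0 kcal/mol.
E(D) − E(A) = 2.9 − 3.0 = -0.1 kcal/mol.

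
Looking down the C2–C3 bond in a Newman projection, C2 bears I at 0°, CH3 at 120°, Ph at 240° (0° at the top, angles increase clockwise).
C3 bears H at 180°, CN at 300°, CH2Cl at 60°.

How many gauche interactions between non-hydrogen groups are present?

4

Non-H gauche pairs: I(0°)/CN(300°); I(0°)/CH2Cl(60°); CH3(120°)/CH2Cl(60°); Ph(240°)/CN(300°) — 4 interactions.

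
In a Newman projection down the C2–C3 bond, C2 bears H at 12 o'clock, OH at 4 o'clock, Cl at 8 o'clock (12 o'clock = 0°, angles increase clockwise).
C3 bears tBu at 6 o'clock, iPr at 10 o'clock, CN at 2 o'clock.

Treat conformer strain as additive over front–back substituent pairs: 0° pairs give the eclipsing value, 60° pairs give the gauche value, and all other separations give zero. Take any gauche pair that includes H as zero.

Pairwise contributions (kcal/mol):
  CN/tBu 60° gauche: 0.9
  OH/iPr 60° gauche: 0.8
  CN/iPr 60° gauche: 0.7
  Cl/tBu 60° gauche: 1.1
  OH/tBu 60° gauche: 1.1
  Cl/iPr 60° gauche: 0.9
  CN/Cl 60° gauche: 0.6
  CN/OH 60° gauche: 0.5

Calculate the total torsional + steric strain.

This conformer (staggered): OH(120°)/tBu(180°) gauche 1.1; OH(120°)/CN(60°) gauche 0.5; Cl(240°)/tBu(180°) gauche 1.1; Cl(240°)/iPr(300°) gauche 0.9 → 3.6 kcal/mol.

3.6 kcal/mol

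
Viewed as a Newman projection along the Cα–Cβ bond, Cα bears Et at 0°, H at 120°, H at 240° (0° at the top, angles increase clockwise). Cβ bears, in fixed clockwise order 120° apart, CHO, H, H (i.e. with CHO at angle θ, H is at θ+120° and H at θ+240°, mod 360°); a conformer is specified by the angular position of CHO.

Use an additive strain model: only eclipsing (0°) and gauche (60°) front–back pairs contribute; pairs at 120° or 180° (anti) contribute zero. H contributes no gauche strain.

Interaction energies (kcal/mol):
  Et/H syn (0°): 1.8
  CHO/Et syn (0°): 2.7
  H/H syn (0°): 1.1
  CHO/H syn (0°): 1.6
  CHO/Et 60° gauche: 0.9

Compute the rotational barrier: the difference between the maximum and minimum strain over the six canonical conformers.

4.9 kcal/mol

CHO at 0° (eclipsed): Et–CHO eclipsed, H–H eclipsed, H–H eclipsed; 2.7 + 1.1 + 1.1 = 4.9 kcal/mol.
CHO at 60° (staggered): Et–CHO gauche; 0.9 = 0.9 kcal/mol.
CHO at 120° (eclipsed): Et–H eclipsed, H–CHO eclipsed, H–H eclipsed; 1.8 + 1.6 + 1.1 = 4.5 kcal/mol.
CHO at 180° (staggered): no non-H gauche contacts → 0.0 kcal/mol.
CHO at 240° (eclipsed): Et–H eclipsed, H–H eclipsed, H–CHO eclipsed; 1.8 + 1.1 + 1.6 = 4.5 kcal/mol.
CHO at 300° (staggered): Et–CHO gauche; 0.9 = 0.9 kcal/mol.
Max at 0° (4.9 kcal/mol), min at 180° (0.0 kcal/mol); barrier = 4.9 kcal/mol.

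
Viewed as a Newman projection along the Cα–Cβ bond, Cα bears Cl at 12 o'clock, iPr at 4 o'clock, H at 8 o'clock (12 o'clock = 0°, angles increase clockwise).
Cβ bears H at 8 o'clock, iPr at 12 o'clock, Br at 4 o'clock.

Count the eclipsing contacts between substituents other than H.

2

Non-H eclipsing pairs: Cl(0°)/iPr(0°); iPr(120°)/Br(120°) — 2 interactions.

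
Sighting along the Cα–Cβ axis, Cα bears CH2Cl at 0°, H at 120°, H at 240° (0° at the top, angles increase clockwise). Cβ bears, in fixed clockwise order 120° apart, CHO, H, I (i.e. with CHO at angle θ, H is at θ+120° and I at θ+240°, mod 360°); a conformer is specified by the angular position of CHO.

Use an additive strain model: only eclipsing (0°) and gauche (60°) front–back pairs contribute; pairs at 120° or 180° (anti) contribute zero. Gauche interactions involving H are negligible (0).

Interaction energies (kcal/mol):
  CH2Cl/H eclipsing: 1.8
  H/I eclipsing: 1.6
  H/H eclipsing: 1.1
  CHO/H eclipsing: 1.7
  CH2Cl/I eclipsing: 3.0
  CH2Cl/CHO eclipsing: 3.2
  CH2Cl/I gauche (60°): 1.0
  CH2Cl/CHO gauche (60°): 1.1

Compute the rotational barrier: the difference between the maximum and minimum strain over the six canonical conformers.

CHO at 0° (eclipsed): CH2Cl(0°)/CHO(0°) eclipsed 3.2; H(120°)/H(120°) eclipsed 1.1; H(240°)/I(240°) eclipsed 1.6 → 5.9 kcal/mol.
CHO at 60° (staggered): CH2Cl(0°)/CHO(60°) gauche 1.1; CH2Cl(0°)/I(300°) gauche 1.0 → 2.1 kcal/mol.
CHO at 120° (eclipsed): CH2Cl(0°)/I(0°) eclipsed 3.0; H(120°)/CHO(120°) eclipsed 1.7; H(240°)/H(240°) eclipsed 1.1 → 5.8 kcal/mol.
CHO at 180° (staggered): CH2Cl(0°)/I(60°) gauche 1.0 → 1.0 kcal/mol.
CHO at 240° (eclipsed): CH2Cl(0°)/H(0°) eclipsed 1.8; H(120°)/I(120°) eclipsed 1.6; H(240°)/CHO(240°) eclipsed 1.7 → 5.1 kcal/mol.
CHO at 300° (staggered): CH2Cl(0°)/CHO(300°) gauche 1.1 → 1.1 kcal/mol.
Max at 0° (5.9 kcal/mol), min at 180° (1.0 kcal/mol); barrier = 4.9 kcal/mol.

4.9 kcal/mol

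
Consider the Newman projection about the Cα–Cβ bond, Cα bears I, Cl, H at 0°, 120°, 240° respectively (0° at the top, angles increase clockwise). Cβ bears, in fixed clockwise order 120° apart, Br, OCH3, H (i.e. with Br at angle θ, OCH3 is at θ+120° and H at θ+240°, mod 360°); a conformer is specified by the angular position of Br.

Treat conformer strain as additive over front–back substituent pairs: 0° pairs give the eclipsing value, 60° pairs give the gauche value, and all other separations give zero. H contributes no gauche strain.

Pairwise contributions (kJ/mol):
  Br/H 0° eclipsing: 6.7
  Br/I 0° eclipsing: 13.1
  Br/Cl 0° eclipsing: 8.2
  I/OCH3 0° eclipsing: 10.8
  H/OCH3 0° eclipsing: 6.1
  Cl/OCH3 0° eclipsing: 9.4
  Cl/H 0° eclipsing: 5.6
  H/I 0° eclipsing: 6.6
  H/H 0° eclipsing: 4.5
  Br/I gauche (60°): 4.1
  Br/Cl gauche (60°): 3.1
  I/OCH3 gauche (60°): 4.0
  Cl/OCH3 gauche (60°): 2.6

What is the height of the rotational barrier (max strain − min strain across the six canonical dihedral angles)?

Br at 0° is eclipsed. I at 0° is eclipsed with Br at 0° (13.1); Cl at 120° is eclipsed with OCH3 at 120° (9.4); H at 240° is eclipsed with H at 240° (4.5). Total 27.0 kJ/mol.
Br at 60° is staggered. I at 0° is gauche with Br at 60° (4.1); Cl at 120° is gauche with Br at 60° (3.1); Cl at 120° is gauche with OCH3 at 180° (2.6). Total 9.8 kJ/mol.
Br at 120° is eclipsed. I at 0° is eclipsed with H at 0° (6.6); Cl at 120° is eclipsed with Br at 120° (8.2); H at 240° is eclipsed with OCH3 at 240° (6.1). Total 20.9 kJ/mol.
Br at 180° is staggered. I at 0° is gauche with OCH3 at 300° (4.0); Cl at 120° is gauche with Br at 180° (3.1). Total 7.1 kJ/mol.
Br at 240° is eclipsed. I at 0° is eclipsed with OCH3 at 0° (10.8); Cl at 120° is eclipsed with H at 120° (5.6); H at 240° is eclipsed with Br at 240° (6.7). Total 23.1 kJ/mol.
Br at 300° is staggered. I at 0° is gauche with Br at 300° (4.1); I at 0° is gauche with OCH3 at 60° (4.0); Cl at 120° is gauche with OCH3 at 60° (2.6). Total 10.7 kJ/mol.
Max at 0° (27.0 kJ/mol), min at 180° (7.1 kJ/mol); barrier = 19.9 kJ/mol.

19.9 kJ/mol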